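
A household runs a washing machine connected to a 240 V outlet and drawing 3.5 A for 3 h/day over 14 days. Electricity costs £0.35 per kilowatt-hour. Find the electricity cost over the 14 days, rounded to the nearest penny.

£12.35

Power = 3.5 A × 240 V = 840 W = 0.84 kW
Runtime = 3 h/day × 14 days = 42 h
Energy = 0.84 kW × 42 h = 35.28 kWh
Cost = 35.28 kWh × £0.35/kWh = £12.35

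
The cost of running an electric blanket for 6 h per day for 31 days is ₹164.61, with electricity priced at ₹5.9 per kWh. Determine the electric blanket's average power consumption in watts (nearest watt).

Energy = ₹164.61 ÷ ₹5.9/kWh = 27.9 kWh
Runtime = 6 h/day × 31 days = 186 h
Power = 27.9 kWh ÷ 186 h = 0.15 kW = 150 W

150 W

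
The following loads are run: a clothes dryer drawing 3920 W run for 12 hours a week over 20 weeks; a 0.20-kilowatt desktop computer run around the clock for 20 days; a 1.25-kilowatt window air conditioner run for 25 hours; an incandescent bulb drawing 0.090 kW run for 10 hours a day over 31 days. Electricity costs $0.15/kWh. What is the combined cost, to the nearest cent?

clothes dryer: Runtime = 12 h/week × 20 weeks = 240 h
clothes dryer: 3.92 kW × 240 h = 940.8 kWh
desktop computer: Runtime = 24 h × 20 = 480 h
desktop computer: 0.2 kW × 480 h = 96 kWh
window air conditioner: 1.25 kW × 25 h = 31.25 kWh
incandescent bulb: Runtime = 10 h/day × 31 days = 310 h
incandescent bulb: 0.09 kW × 310 h = 27.9 kWh
Total energy = 1095.95 kWh
Cost = 1095.95 × $0.15 = $164.39

$164.39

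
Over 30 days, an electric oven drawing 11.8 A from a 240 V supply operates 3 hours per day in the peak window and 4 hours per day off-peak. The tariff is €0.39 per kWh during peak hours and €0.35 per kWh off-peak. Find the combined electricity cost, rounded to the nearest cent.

€218.35

Power = 11.8 A × 240 V = 2832 W = 2.832 kW
Peak energy = 2.832 kW × 3 h × 30 = 254.88 kWh
Off-peak energy = 2.832 kW × 4 h × 30 = 339.84 kWh
Cost = 254.88 × €0.39 + 339.84 × €0.35 = €99.4032 + €118.944 = €218.35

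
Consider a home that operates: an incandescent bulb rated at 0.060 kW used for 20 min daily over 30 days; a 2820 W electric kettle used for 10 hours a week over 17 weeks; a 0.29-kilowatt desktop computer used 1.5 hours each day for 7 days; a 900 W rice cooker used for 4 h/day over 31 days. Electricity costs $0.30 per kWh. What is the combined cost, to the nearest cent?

incandescent bulb: Runtime = 20 min × 30 = 600 min = 10 h
incandescent bulb: 0.06 kW × 10 h = 0.6 kWh
electric kettle: Runtime = 10 h/week × 17 weeks = 170 h
electric kettle: 2.82 kW × 170 h = 479.4 kWh
desktop computer: Runtime = 1.5 h/day × 7 days = 10.5 h
desktop computer: 0.29 kW × 10.5 h = 3.045 kWh
rice cooker: Runtime = 4 h/day × 31 days = 124 h
rice cooker: 0.9 kW × 124 h = 111.6 kWh
Total energy = 594.645 kWh
Cost = 594.645 × $0.30 = $178.39

$178.39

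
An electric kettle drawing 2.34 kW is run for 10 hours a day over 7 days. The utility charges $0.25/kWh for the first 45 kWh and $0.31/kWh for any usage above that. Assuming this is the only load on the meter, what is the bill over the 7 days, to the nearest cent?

Runtime = 10 h/day × 7 days = 70 h
Energy = 2.34 kW × 70 h = 163.8 kWh
Tier 1 (0–45 kWh): 45 × $0.25 = $11.25
Above 45 kWh: 118.8 × $0.31 = $36.828
Bill = $48.08

$48.08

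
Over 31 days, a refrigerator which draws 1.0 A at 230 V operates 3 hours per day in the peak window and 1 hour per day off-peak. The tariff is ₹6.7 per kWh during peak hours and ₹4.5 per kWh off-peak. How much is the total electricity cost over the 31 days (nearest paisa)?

Power = 1.0 A × 230 V = 230 W = 0.23 kW
Peak energy = 0.23 kW × 3 h × 31 = 21.39 kWh
Off-peak energy = 0.23 kW × 1 h × 31 = 7.13 kWh
Cost = 21.39 × ₹6.7 + 7.13 × ₹4.5 = ₹143.313 + ₹32.085 = ₹175.40

₹175.40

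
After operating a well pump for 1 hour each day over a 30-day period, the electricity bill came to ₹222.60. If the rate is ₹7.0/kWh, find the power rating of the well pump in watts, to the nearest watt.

1060 W

Energy = ₹222.60 ÷ ₹7.0/kWh = 31.8 kWh
Runtime = 1 h/day × 30 days = 30 h
Power = 31.8 kWh ÷ 30 h = 1.06 kW = 1060 W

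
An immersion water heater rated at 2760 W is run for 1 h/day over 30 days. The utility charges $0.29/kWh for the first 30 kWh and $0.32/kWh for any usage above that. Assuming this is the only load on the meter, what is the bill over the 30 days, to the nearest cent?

$25.60

Runtime = 1 h/day × 30 days = 30 h
Energy = 2.76 kW × 30 h = 82.8 kWh
Tier 1 (0–30 kWh): 30 × $0.29 = $8.7
Above 30 kWh: 52.8 × $0.32 = $16.896
Bill = $25.60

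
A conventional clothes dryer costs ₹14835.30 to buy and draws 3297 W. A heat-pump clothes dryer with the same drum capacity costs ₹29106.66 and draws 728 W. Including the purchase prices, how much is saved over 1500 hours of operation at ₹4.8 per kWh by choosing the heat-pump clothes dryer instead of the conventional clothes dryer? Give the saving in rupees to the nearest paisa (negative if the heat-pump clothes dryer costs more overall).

₹4225.44

conventional clothes dryer: ₹14835.30 + (3297/1000) kW × 1500 h × ₹4.8 = ₹14835.30 + ₹23738.4 = ₹38573.7
heat-pump clothes dryer: ₹29106.66 + (728/1000) kW × 1500 h × ₹4.8 = ₹29106.66 + ₹5241.6 = ₹34348.26
Saving = ₹38573.7 − ₹34348.26 = ₹4225.44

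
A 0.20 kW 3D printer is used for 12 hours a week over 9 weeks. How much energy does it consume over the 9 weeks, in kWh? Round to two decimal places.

21.60 kWh

Runtime = 12 h/week × 9 weeks = 108 h
Energy = 0.2 kW × 108 h = 21.6 kWh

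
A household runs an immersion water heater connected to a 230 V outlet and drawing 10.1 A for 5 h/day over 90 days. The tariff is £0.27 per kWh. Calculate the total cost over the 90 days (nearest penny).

Power = 10.1 A × 230 V = 2323 W = 2.323 kW
Runtime = 5 h/day × 90 days = 450 h
Energy = 2.323 kW × 450 h = 1045.35 kWh
Cost = 1045.35 kWh × £0.27/kWh = £282.24

£282.24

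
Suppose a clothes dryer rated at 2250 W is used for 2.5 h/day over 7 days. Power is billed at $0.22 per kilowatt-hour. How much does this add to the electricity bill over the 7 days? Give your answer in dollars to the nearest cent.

$8.66

Runtime = 2.5 h/day × 7 days = 17.5 h
Energy = 2.25 kW × 17.5 h = 39.375 kWh
Cost = 39.375 kWh × $0.22/kWh = $8.66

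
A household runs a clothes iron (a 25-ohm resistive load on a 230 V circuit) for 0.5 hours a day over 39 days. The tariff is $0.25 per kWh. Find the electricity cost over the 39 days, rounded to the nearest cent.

Power = V²/R = 230²/25 = 2116 W = 2.116 kW
Runtime = 0.5 h/day × 39 days = 19.5 h
Energy = 2.116 kW × 19.5 h = 41.262 kWh
Cost = 41.262 kWh × $0.25/kWh = $10.32

$10.32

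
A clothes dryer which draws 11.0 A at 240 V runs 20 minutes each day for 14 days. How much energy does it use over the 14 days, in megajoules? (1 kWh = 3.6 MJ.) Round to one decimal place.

Power = 11.0 A × 240 V = 2640 W = 2.64 kW
Runtime = 20 min × 14 = 280 min = 4.666666… h
Energy = 2.64 kW × 4.666666… h = 12.32 kWh
= 12.32 × 3.6 MJ = 44.4 MJ

44.4 MJ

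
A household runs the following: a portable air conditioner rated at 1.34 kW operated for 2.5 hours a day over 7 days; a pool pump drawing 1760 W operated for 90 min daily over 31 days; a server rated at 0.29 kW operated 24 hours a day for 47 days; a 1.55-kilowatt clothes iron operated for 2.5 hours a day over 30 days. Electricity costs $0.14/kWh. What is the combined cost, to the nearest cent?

$76.81

portable air conditioner: Runtime = 2.5 h/day × 7 days = 17.5 h
portable air conditioner: 1.34 kW × 17.5 h = 23.45 kWh
pool pump: Runtime = 90 min × 31 = 2790 min = 46.5 h
pool pump: 1.76 kW × 46.5 h = 81.84 kWh
server: Runtime = 24 h × 47 = 1128 h
server: 0.29 kW × 1128 h = 327.12 kWh
clothes iron: Runtime = 2.5 h/day × 30 days = 75 h
clothes iron: 1.55 kW × 75 h = 116.25 kWh
Total energy = 548.66 kWh
Cost = 548.66 × $0.14 = $76.81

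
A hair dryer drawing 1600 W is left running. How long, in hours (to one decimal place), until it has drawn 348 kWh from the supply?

217.5 h

Hours = 348 kWh ÷ 1.6 kW = 217.5 h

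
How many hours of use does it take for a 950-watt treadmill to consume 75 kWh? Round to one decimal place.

78.9 h

Hours = 75 kWh ÷ 0.95 kW = 78.9 h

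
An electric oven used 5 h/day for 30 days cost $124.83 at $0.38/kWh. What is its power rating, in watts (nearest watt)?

2190 W

Energy = $124.83 ÷ $0.38/kWh = 328.5 kWh
Runtime = 5 h/day × 30 days = 150 h
Power = 328.5 kWh ÷ 150 h = 2.19 kW = 2190 W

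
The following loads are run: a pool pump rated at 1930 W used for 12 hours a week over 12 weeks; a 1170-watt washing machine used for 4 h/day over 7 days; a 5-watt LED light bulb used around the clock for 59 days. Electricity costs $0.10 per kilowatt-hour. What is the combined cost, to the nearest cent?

pool pump: Runtime = 12 h/week × 12 weeks = 144 h
pool pump: 1.93 kW × 144 h = 277.92 kWh
washing machine: Runtime = 4 h/day × 7 days = 28 h
washing machine: 1.17 kW × 28 h = 32.76 kWh
LED light bulb: Runtime = 24 h × 59 = 1416 h
LED light bulb: 0.005 kW × 1416 h = 7.08 kWh
Total energy = 317.76 kWh
Cost = 317.76 × $0.10 = $31.78

$31.78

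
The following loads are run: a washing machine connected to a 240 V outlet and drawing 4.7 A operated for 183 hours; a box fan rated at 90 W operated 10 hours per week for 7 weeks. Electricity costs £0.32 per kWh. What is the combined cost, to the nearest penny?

washing machine: Power = 4.7 A × 240 V = 1128 W = 1.128 kW
washing machine: 1.128 kW × 183 h = 206.424 kWh
box fan: Runtime = 10 h/week × 7 weeks = 70 h
box fan: 0.09 kW × 70 h = 6.3 kWh
Total energy = 212.724 kWh
Cost = 212.724 × £0.32 = £68.07

£68.07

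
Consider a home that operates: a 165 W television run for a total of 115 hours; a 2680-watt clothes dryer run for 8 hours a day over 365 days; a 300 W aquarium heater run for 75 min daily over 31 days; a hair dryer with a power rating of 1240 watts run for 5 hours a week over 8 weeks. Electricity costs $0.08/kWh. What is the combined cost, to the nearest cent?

$632.46

television: 0.165 kW × 115 h = 18.975 kWh
clothes dryer: Runtime = 8 h/day × 365 days = 2920 h
clothes dryer: 2.68 kW × 2920 h = 7825.6 kWh
aquarium heater: Runtime = 75 min × 31 = 2325 min = 38.75 h
aquarium heater: 0.3 kW × 38.75 h = 11.625 kWh
hair dryer: Runtime = 5 h/week × 8 weeks = 40 h
hair dryer: 1.24 kW × 40 h = 49.6 kWh
Total energy = 7905.8 kWh
Cost = 7905.8 × $0.08 = $632.46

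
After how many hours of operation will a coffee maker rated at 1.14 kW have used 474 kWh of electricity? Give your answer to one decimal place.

415.8 h

Hours = 474 kWh ÷ 1.14 kW = 415.8 h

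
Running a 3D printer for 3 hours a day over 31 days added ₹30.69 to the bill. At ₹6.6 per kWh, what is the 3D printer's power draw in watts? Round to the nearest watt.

Energy = ₹30.69 ÷ ₹6.6/kWh = 4.65 kWh
Runtime = 3 h/day × 31 days = 93 h
Power = 4.65 kWh ÷ 93 h = 0.05 kW = 50 W

50 W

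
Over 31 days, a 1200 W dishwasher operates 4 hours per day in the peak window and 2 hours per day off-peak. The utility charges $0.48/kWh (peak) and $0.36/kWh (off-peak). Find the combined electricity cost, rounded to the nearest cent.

$98.21

Peak energy = 1.2 kW × 4 h × 31 = 148.8 kWh
Off-peak energy = 1.2 kW × 2 h × 31 = 74.4 kWh
Cost = 148.8 × $0.48 + 74.4 × $0.36 = $71.424 + $26.784 = $98.21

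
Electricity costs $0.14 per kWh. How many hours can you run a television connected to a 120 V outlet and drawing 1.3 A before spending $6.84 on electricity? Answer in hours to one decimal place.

Power = 1.3 A × 120 V = 156 W = 0.156 kW
Energy available = $6.84 ÷ $0.14/kWh = 48.8571 kWh
Hours = 48.8571 kWh ÷ 0.156 kW = 313.2 h

313.2 h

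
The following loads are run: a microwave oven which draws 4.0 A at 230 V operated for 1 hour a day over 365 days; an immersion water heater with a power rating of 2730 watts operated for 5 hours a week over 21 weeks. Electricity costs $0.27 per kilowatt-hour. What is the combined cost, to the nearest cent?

microwave oven: Power = 4.0 A × 230 V = 920 W = 0.92 kW
microwave oven: Runtime = 1 h/day × 365 days = 365 h
microwave oven: 0.92 kW × 365 h = 335.8 kWh
immersion water heater: Runtime = 5 h/week × 21 weeks = 105 h
immersion water heater: 2.73 kW × 105 h = 286.65 kWh
Total energy = 622.45 kWh
Cost = 622.45 × $0.27 = $168.06

$168.06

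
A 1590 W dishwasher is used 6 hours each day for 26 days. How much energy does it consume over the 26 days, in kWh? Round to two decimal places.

248.04 kWh

Runtime = 6 h/day × 26 days = 156 h
Energy = 1.59 kW × 156 h = 248.04 kWh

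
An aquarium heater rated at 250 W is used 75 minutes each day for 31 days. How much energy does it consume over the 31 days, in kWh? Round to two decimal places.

Runtime = 75 min × 31 = 2325 min = 38.75 h
Energy = 0.25 kW × 38.75 h = 9.6875 kWh ≈ 9.69 kWh

9.69 kWh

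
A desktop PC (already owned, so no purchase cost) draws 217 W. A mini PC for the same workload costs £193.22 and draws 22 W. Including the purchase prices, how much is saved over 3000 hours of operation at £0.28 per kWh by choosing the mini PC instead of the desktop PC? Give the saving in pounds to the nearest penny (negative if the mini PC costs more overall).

-£29.42

desktop PC: £0.00 + (217/1000) kW × 3000 h × £0.28 = £0.00 + £182.28 = £182.28
mini PC: £193.22 + (22/1000) kW × 3000 h × £0.28 = £193.22 + £18.48 = £211.7
Saving = £182.28 − £211.7 = −£29.42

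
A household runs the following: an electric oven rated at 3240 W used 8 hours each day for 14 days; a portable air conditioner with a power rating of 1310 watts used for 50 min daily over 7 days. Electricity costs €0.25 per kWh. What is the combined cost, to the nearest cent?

€92.63

electric oven: Runtime = 8 h/day × 14 days = 112 h
electric oven: 3.24 kW × 112 h = 362.88 kWh
portable air conditioner: Runtime = 50 min × 7 = 350 min = 5.833333… h
portable air conditioner: 1.31 kW × 5.833333… h = 7.641666… kWh
Total energy = 370.521666… kWh
Cost = 370.521666… × €0.25 = €92.63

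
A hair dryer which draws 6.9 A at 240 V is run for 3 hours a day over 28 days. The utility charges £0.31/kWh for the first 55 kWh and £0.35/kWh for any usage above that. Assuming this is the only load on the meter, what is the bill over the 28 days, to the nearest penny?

Power = 6.9 A × 240 V = 1656 W = 1.656 kW
Runtime = 3 h/day × 28 days = 84 h
Energy = 1.656 kW × 84 h = 139.104 kWh
Tier 1 (0–55 kWh): 55 × £0.31 = £17.05
Above 55 kWh: 84.104 × £0.35 = £29.4364
Bill = £46.49

£46.49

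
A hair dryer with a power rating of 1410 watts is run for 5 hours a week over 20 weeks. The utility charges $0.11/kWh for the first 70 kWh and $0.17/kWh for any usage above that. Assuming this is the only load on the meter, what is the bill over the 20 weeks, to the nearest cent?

Runtime = 5 h/week × 20 weeks = 100 h
Energy = 1.41 kW × 100 h = 141 kWh
Tier 1 (0–70 kWh): 70 × $0.11 = $7.7
Above 70 kWh: 71 × $0.17 = $12.07
Bill = $19.77

$19.77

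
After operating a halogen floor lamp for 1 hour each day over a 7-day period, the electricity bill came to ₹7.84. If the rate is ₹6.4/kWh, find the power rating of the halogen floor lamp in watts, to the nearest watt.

Energy = ₹7.84 ÷ ₹6.4/kWh = 1.225 kWh
Runtime = 1 h/day × 7 days = 7 h
Power = 1.225 kWh ÷ 7 h = 0.175 kW = 175 W

175 W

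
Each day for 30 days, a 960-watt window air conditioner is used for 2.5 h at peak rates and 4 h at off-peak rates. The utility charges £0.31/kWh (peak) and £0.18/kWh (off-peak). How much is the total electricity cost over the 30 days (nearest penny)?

£43.06

Peak energy = 0.96 kW × 2.5 h × 30 = 72 kWh
Off-peak energy = 0.96 kW × 4 h × 30 = 115.2 kWh
Cost = 72 × £0.31 + 115.2 × £0.18 = £22.32 + £20.736 = £43.06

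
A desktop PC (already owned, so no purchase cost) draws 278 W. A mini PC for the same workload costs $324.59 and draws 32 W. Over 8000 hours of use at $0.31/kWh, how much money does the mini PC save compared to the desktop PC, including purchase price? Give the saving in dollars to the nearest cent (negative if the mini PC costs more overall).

$285.49

desktop PC: $0.00 + (278/1000) kW × 8000 h × $0.31 = $0.00 + $689.44 = $689.44
mini PC: $324.59 + (32/1000) kW × 8000 h × $0.31 = $324.59 + $79.36 = $403.95
Saving = $689.44 − $403.95 = $285.49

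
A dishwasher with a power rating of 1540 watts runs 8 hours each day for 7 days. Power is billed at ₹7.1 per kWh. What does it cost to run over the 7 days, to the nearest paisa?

Runtime = 8 h/day × 7 days = 56 h
Energy = 1.54 kW × 56 h = 86.24 kWh
Cost = 86.24 kWh × ₹7.1/kWh = ₹612.30

₹612.30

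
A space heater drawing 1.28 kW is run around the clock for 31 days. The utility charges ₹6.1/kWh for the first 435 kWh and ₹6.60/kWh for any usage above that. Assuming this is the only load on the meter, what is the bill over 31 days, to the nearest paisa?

Runtime = 24 h × 31 = 744 h
Energy = 1.28 kW × 744 h = 952.32 kWh
Tier 1 (0–435 kWh): 435 × ₹6.1 = ₹2653.5
Above 435 kWh: 517.32 × ₹6.60 = ₹3414.312
Bill = ₹6067.81

₹6067.81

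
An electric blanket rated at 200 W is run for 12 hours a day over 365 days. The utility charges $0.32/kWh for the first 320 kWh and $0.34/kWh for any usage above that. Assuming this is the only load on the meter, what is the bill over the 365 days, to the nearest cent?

$291.44

Runtime = 12 h/day × 365 days = 4380 h
Energy = 0.2 kW × 4380 h = 876 kWh
Tier 1 (0–320 kWh): 320 × $0.32 = $102.4
Above 320 kWh: 556 × $0.34 = $189.04
Bill = $291.44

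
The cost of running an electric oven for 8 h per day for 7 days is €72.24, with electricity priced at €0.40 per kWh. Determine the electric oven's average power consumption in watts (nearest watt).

Energy = €72.24 ÷ €0.40/kWh = 180.6 kWh
Runtime = 8 h/day × 7 days = 56 h
Power = 180.6 kWh ÷ 56 h = 3.225 kW = 3225 W

3225 W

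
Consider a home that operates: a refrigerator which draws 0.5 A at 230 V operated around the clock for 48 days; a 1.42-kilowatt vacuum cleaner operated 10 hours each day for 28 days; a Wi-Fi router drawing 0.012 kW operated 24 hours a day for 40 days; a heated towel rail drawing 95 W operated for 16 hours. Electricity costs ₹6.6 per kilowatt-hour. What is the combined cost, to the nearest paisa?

refrigerator: Power = 0.5 A × 230 V = 115 W = 0.115 kW
refrigerator: Runtime = 24 h × 48 = 1152 h
refrigerator: 0.115 kW × 1152 h = 132.48 kWh
vacuum cleaner: Runtime = 10 h/day × 28 days = 280 h
vacuum cleaner: 1.42 kW × 280 h = 397.6 kWh
Wi-Fi router: Runtime = 24 h × 40 = 960 h
Wi-Fi router: 0.012 kW × 960 h = 11.52 kWh
heated towel rail: 0.095 kW × 16 h = 1.52 kWh
Total energy = 543.12 kWh
Cost = 543.12 × ₹6.6 = ₹3584.59

₹3584.59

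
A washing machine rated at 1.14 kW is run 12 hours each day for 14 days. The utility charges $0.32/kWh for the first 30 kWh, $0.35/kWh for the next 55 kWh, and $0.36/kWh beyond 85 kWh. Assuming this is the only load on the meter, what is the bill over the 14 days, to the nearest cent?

$67.20

Runtime = 12 h/day × 14 days = 168 h
Energy = 1.14 kW × 168 h = 191.52 kWh
Tier 1 (0–30 kWh): 30 × $0.32 = $9.6
Tier 2 (30–85 kWh): 55 × $0.35 = $19.25
Above 85 kWh: 106.52 × $0.36 = $38.3472
Bill = $67.20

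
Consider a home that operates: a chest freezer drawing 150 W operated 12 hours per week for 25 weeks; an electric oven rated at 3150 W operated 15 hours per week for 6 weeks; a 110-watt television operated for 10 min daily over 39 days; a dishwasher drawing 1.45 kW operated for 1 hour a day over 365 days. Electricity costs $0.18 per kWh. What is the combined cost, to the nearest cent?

chest freezer: Runtime = 12 h/week × 25 weeks = 300 h
chest freezer: 0.15 kW × 300 h = 45 kWh
electric oven: Runtime = 15 h/week × 6 weeks = 90 h
electric oven: 3.15 kW × 90 h = 283.5 kWh
television: Runtime = 10 min × 39 = 390 min = 6.5 h
television: 0.11 kW × 6.5 h = 0.715 kWh
dishwasher: Runtime = 1 h/day × 365 days = 365 h
dishwasher: 1.45 kW × 365 h = 529.25 kWh
Total energy = 858.465 kWh
Cost = 858.465 × $0.18 = $154.52

$154.52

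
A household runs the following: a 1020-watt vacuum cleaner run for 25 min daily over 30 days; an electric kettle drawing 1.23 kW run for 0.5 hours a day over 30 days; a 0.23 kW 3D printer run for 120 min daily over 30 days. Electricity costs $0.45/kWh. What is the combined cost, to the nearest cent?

vacuum cleaner: Runtime = 25 min × 30 = 750 min = 12.5 h
vacuum cleaner: 1.02 kW × 12.5 h = 12.75 kWh
electric kettle: Runtime = 0.5 h/day × 30 days = 15 h
electric kettle: 1.23 kW × 15 h = 18.45 kWh
3D printer: Runtime = 120 min × 30 = 3600 min = 60 h
3D printer: 0.23 kW × 60 h = 13.8 kWh
Total energy = 45 kWh
Cost = 45 × $0.45 = $20.25

$20.25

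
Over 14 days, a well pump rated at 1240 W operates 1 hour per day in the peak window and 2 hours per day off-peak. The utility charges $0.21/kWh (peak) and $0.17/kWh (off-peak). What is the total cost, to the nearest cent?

Peak energy = 1.24 kW × 1 h × 14 = 17.36 kWh
Off-peak energy = 1.24 kW × 2 h × 14 = 34.72 kWh
Cost = 17.36 × $0.21 + 34.72 × $0.17 = $3.6456 + $5.9024 = $9.55

$9.55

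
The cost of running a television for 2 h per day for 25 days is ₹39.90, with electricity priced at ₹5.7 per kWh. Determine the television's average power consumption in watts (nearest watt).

Energy = ₹39.90 ÷ ₹5.7/kWh = 7 kWh
Runtime = 2 h/day × 25 days = 50 h
Power = 7 kWh ÷ 50 h = 0.14 kW = 140 W

140 W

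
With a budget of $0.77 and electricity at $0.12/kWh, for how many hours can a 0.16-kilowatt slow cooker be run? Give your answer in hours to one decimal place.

Energy available = $0.77 ÷ $0.12/kWh = 6.4167 kWh
Hours = 6.4167 kWh ÷ 0.16 kW = 40.1 h

40.1 h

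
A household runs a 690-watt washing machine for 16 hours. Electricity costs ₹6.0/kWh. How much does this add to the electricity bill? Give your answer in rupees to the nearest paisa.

₹66.24

Energy = 0.69 kW × 16 h = 11.04 kWh
Cost = 11.04 kWh × ₹6.0/kWh = ₹66.24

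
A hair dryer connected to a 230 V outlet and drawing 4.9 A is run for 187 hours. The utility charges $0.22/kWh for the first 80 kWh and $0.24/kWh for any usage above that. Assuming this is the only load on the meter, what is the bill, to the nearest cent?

$48.98

Power = 4.9 A × 230 V = 1127 W = 1.127 kW
Energy = 1.127 kW × 187 h = 210.749 kWh
Tier 1 (0–80 kWh): 80 × $0.22 = $17.6
Above 80 kWh: 130.749 × $0.24 = $31.37976
Bill = $48.98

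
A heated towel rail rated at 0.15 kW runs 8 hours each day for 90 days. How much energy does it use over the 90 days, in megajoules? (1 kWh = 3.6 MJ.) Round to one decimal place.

Runtime = 8 h/day × 90 days = 720 h
Energy = 0.15 kW × 720 h = 108 kWh
= 108 × 3.6 MJ = 388.8 MJ

388.8 MJ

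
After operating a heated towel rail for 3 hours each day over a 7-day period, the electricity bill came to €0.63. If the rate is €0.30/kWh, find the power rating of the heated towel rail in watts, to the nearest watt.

100 W

Energy = €0.63 ÷ €0.30/kWh = 2.1 kWh
Runtime = 3 h/day × 7 days = 21 h
Power = 2.1 kWh ÷ 21 h = 0.1 kW = 100 W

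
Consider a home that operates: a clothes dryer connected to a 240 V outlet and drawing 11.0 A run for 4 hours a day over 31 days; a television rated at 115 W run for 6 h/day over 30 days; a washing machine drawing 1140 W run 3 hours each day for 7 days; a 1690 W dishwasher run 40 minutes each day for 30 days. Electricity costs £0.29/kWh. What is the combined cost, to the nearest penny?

£117.68

clothes dryer: Power = 11.0 A × 240 V = 2640 W = 2.64 kW
clothes dryer: Runtime = 4 h/day × 31 days = 124 h
clothes dryer: 2.64 kW × 124 h = 327.36 kWh
television: Runtime = 6 h/day × 30 days = 180 h
television: 0.115 kW × 180 h = 20.7 kWh
washing machine: Runtime = 3 h/day × 7 days = 21 h
washing machine: 1.14 kW × 21 h = 23.94 kWh
dishwasher: Runtime = 40 min × 30 = 1200 min = 20 h
dishwasher: 1.69 kW × 20 h = 33.8 kWh
Total energy = 405.8 kWh
Cost = 405.8 × £0.29 = £117.68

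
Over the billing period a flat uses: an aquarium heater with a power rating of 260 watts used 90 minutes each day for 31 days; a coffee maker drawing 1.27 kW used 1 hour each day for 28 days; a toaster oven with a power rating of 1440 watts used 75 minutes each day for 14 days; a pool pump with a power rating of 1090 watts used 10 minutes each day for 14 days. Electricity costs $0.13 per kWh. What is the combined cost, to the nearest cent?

aquarium heater: Runtime = 90 min × 31 = 2790 min = 46.5 h
aquarium heater: 0.26 kW × 46.5 h = 12.09 kWh
coffee maker: Runtime = 1 h/day × 28 days = 28 h
coffee maker: 1.27 kW × 28 h = 35.56 kWh
toaster oven: Runtime = 75 min × 14 = 1050 min = 17.5 h
toaster oven: 1.44 kW × 17.5 h = 25.2 kWh
pool pump: Runtime = 10 min × 14 = 140 min = 2.333333… h
pool pump: 1.09 kW × 2.333333… h = 2.543333… kWh
Total energy = 75.393333… kWh
Cost = 75.393333… × $0.13 = $9.80

$9.80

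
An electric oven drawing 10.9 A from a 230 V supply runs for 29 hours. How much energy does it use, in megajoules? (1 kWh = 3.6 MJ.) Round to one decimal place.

261.7 MJ

Power = 10.9 A × 230 V = 2507 W = 2.507 kW
Energy = 2.507 kW × 29 h = 72.703 kWh
= 72.703 × 3.6 MJ = 261.7 MJ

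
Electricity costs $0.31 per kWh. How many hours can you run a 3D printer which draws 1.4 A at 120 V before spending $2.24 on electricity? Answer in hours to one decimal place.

43.0 h

Power = 1.4 A × 120 V = 168 W = 0.168 kW
Energy available = $2.24 ÷ $0.31/kWh = 7.2258 kWh
Hours = 7.2258 kWh ÷ 0.168 kW = 43.0 h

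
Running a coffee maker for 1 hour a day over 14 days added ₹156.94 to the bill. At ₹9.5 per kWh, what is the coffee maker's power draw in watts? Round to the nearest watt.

Energy = ₹156.94 ÷ ₹9.5/kWh = 16.52 kWh
Runtime = 1 h/day × 14 days = 14 h
Power = 16.52 kWh ÷ 14 h = 1.18 kW = 1180 W

1180 W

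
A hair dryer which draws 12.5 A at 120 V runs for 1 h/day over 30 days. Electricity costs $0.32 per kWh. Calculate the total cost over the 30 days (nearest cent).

$14.40

Power = 12.5 A × 120 V = 1500 W = 1.5 kW
Runtime = 1 h/day × 30 days = 30 h
Energy = 1.5 kW × 30 h = 45 kWh
Cost = 45 kWh × $0.32/kWh = $14.40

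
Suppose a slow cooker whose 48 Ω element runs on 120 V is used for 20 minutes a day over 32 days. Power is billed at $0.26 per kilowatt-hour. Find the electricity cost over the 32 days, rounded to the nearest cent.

Power = V²/R = 120²/48 = 300 W = 0.3 kW
Runtime = 20 min × 32 = 640 min = 10.666666… h
Energy = 0.3 kW × 10.666666… h = 3.2 kWh
Cost = 3.2 kWh × $0.26/kWh = $0.83

$0.83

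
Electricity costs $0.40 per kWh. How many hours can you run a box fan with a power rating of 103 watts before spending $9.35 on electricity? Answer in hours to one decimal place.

Energy available = $9.35 ÷ $0.40/kWh = 23.375 kWh
Hours = 23.375 kWh ÷ 0.103 kW = 226.9 h

226.9 h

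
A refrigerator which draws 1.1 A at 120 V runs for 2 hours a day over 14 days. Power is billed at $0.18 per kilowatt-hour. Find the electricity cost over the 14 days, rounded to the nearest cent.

$0.67

Power = 1.1 A × 120 V = 132 W = 0.132 kW
Runtime = 2 h/day × 14 days = 28 h
Energy = 0.132 kW × 28 h = 3.696 kWh
Cost = 3.696 kWh × $0.18/kWh = $0.67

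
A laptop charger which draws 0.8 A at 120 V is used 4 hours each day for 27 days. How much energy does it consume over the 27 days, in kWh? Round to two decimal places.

Power = 0.8 A × 120 V = 96 W = 0.096 kW
Runtime = 4 h/day × 27 days = 108 h
Energy = 0.096 kW × 108 h = 10.368 kWh ≈ 10.37 kWh

10.37 kWh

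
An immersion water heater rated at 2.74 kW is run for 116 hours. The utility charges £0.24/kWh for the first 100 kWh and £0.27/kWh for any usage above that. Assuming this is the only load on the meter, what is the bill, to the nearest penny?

£82.82

Energy = 2.74 kW × 116 h = 317.84 kWh
Tier 1 (0–100 kWh): 100 × £0.24 = £24
Above 100 kWh: 217.84 × £0.27 = £58.8168
Bill = £82.82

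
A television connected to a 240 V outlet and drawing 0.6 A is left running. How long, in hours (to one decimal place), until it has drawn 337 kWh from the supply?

Power = 0.6 A × 240 V = 144 W = 0.144 kW
Hours = 337 kWh ÷ 0.144 kW = 2340.3 h

2340.3 h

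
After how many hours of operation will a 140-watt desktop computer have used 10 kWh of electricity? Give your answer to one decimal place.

71.4 h

Hours = 10 kWh ÷ 0.14 kW = 71.4 h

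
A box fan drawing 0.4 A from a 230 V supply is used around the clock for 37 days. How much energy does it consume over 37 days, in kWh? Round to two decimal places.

Power = 0.4 A × 230 V = 92 W = 0.092 kW
Runtime = 24 h × 37 = 888 h
Energy = 0.092 kW × 888 h = 81.696 kWh ≈ 81.70 kWh

81.70 kWh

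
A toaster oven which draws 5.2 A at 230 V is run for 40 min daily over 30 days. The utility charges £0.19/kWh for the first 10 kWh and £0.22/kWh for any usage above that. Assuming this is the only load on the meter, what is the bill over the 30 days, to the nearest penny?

£4.96

Power = 5.2 A × 230 V = 1196 W = 1.196 kW
Runtime = 40 min × 30 = 1200 min = 20 h
Energy = 1.196 kW × 20 h = 23.92 kWh
Tier 1 (0–10 kWh): 10 × £0.19 = £1.9
Above 10 kWh: 13.92 × £0.22 = £3.0624
Bill = £4.96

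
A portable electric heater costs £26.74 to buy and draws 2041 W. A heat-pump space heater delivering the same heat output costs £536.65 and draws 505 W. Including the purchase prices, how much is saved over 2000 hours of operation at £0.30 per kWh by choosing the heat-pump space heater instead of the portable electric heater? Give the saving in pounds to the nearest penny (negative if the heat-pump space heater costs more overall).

£411.69

portable electric heater: £26.74 + (2041/1000) kW × 2000 h × £0.30 = £26.74 + £1224.6 = £1251.34
heat-pump space heater: £536.65 + (505/1000) kW × 2000 h × £0.30 = £536.65 + £303 = £839.65
Saving = £1251.34 − £839.65 = £411.69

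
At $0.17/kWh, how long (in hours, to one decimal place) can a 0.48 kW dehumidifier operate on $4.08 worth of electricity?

50.0 h

Energy available = $4.08 ÷ $0.17/kWh = 24 kWh
Hours = 24 kWh ÷ 0.48 kW = 50.0 h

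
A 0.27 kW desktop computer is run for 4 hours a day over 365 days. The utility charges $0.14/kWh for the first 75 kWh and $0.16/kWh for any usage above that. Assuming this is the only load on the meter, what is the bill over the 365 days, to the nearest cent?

$61.57

Runtime = 4 h/day × 365 days = 1460 h
Energy = 0.27 kW × 1460 h = 394.2 kWh
Tier 1 (0–75 kWh): 75 × $0.14 = $10.5
Above 75 kWh: 319.2 × $0.16 = $51.072
Bill = $61.57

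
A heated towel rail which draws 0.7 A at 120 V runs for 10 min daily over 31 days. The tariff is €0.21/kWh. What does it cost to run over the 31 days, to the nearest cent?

Power = 0.7 A × 120 V = 84 W = 0.084 kW
Runtime = 10 min × 31 = 310 min = 5.166666… h
Energy = 0.084 kW × 5.166666… h = 0.434 kWh
Cost = 0.434 kWh × €0.21/kWh = €0.09

€0.09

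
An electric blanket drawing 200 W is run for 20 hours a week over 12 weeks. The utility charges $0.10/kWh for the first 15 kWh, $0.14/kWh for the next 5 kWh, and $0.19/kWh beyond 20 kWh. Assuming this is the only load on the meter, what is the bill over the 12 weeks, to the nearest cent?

Runtime = 20 h/week × 12 weeks = 240 h
Energy = 0.2 kW × 240 h = 48 kWh
Tier 1 (0–15 kWh): 15 × $0.10 = $1.5
Tier 2 (15–20 kWh): 5 × $0.14 = $0.7
Above 20 kWh: 28 × $0.19 = $5.32
Bill = $7.52

$7.52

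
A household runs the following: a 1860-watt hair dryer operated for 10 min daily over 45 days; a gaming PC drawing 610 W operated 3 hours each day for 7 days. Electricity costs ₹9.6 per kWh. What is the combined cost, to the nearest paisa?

₹256.90

hair dryer: Runtime = 10 min × 45 = 450 min = 7.5 h
hair dryer: 1.86 kW × 7.5 h = 13.95 kWh
gaming PC: Runtime = 3 h/day × 7 days = 21 h
gaming PC: 0.61 kW × 21 h = 12.81 kWh
Total energy = 26.76 kWh
Cost = 26.76 × ₹9.6 = ₹256.90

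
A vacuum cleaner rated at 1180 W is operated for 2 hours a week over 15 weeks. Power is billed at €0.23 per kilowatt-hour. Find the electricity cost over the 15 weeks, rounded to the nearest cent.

Runtime = 2 h/week × 15 weeks = 30 h
Energy = 1.18 kW × 30 h = 35.4 kWh
Cost = 35.4 kWh × €0.23/kWh = €8.14

€8.14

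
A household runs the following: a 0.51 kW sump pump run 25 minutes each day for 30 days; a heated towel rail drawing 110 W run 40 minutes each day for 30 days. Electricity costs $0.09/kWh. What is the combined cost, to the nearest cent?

$0.77

sump pump: Runtime = 25 min × 30 = 750 min = 12.5 h
sump pump: 0.51 kW × 12.5 h = 6.375 kWh
heated towel rail: Runtime = 40 min × 30 = 1200 min = 20 h
heated towel rail: 0.11 kW × 20 h = 2.2 kWh
Total energy = 8.575 kWh
Cost = 8.575 × $0.09 = $0.77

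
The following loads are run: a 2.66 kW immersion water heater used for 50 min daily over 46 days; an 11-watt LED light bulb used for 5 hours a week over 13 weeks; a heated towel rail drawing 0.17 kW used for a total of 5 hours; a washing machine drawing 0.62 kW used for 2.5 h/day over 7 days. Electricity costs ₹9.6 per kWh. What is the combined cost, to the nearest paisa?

₹1098.06

immersion water heater: Runtime = 50 min × 46 = 2300 min = 38.333333… h
immersion water heater: 2.66 kW × 38.333333… h = 101.966666… kWh
LED light bulb: Runtime = 5 h/week × 13 weeks = 65 h
LED light bulb: 0.011 kW × 65 h = 0.715 kWh
heated towel rail: 0.17 kW × 5 h = 0.85 kWh
washing machine: Runtime = 2.5 h/day × 7 days = 17.5 h
washing machine: 0.62 kW × 17.5 h = 10.85 kWh
Total energy = 114.381666… kWh
Cost = 114.381666… × ₹9.6 = ₹1098.06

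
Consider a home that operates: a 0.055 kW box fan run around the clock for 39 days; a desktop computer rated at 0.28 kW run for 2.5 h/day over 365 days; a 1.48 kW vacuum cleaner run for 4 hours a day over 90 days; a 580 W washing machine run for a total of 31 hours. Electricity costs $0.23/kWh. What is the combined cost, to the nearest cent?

$197.28

box fan: Runtime = 24 h × 39 = 936 h
box fan: 0.055 kW × 936 h = 51.48 kWh
desktop computer: Runtime = 2.5 h/day × 365 days = 912.5 h
desktop computer: 0.28 kW × 912.5 h = 255.5 kWh
vacuum cleaner: Runtime = 4 h/day × 90 days = 360 h
vacuum cleaner: 1.48 kW × 360 h = 532.8 kWh
washing machine: 0.58 kW × 31 h = 17.98 kWh
Total energy = 857.76 kWh
Cost = 857.76 × $0.23 = $197.28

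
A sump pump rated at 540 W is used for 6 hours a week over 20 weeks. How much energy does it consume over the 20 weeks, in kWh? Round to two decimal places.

64.80 kWh

Runtime = 6 h/week × 20 weeks = 120 h
Energy = 0.54 kW × 120 h = 64.8 kWh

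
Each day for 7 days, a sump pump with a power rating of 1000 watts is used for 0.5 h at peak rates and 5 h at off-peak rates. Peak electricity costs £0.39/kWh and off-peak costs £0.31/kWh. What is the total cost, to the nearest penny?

£12.22

Peak energy = 1 kW × 0.5 h × 7 = 3.5 kWh
Off-peak energy = 1 kW × 5 h × 7 = 35 kWh
Cost = 3.5 × £0.39 + 35 × £0.31 = £1.365 + £10.85 = £12.22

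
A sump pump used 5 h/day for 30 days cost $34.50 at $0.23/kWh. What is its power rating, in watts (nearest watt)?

1000 W

Energy = $34.50 ÷ $0.23/kWh = 150 kWh
Runtime = 5 h/day × 30 days = 150 h
Power = 150 kWh ÷ 150 h = 1 kW = 1000 W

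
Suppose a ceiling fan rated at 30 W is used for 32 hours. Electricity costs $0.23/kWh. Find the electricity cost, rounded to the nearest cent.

$0.22

Energy = 0.03 kW × 32 h = 0.96 kWh
Cost = 0.96 kWh × $0.23/kWh = $0.22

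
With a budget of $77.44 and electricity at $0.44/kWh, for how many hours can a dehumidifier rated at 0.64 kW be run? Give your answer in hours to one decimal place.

275.0 h

Energy available = $77.44 ÷ $0.44/kWh = 176 kWh
Hours = 176 kWh ÷ 0.64 kW = 275.0 h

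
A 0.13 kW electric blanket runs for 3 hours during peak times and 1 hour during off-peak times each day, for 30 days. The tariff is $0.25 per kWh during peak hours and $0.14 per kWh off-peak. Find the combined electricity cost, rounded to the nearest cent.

$3.47

Peak energy = 0.13 kW × 3 h × 30 = 11.7 kWh
Off-peak energy = 0.13 kW × 1 h × 30 = 3.9 kWh
Cost = 11.7 × $0.25 + 3.9 × $0.14 = $2.925 + $0.546 = $3.47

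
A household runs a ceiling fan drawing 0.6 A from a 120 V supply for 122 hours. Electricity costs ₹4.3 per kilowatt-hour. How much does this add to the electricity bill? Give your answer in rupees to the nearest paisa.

Power = 0.6 A × 120 V = 72 W = 0.072 kW
Energy = 0.072 kW × 122 h = 8.784 kWh
Cost = 8.784 kWh × ₹4.3/kWh = ₹37.77

₹37.77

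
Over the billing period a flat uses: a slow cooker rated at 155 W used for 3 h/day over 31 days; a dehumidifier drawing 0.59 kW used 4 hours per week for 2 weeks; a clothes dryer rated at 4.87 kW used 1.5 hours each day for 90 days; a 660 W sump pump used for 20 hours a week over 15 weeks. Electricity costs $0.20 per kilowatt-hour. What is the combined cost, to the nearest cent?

slow cooker: Runtime = 3 h/day × 31 days = 93 h
slow cooker: 0.155 kW × 93 h = 14.415 kWh
dehumidifier: Runtime = 4 h/week × 2 weeks = 8 h
dehumidifier: 0.59 kW × 8 h = 4.72 kWh
clothes dryer: Runtime = 1.5 h/day × 90 days = 135 h
clothes dryer: 4.87 kW × 135 h = 657.45 kWh
sump pump: Runtime = 20 h/week × 15 weeks = 300 h
sump pump: 0.66 kW × 300 h = 198 kWh
Total energy = 874.585 kWh
Cost = 874.585 × $0.20 = $174.92

$174.92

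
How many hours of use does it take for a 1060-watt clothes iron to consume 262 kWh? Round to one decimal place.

247.2 h

Hours = 262 kWh ÷ 1.06 kW = 247.2 h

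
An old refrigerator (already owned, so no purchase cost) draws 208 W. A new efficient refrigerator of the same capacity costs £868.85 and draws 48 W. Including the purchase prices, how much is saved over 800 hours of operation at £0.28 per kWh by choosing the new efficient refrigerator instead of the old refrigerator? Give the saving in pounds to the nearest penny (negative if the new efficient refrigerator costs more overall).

old refrigerator: £0.00 + (208/1000) kW × 800 h × £0.28 = £0.00 + £46.592 = £46.592
new efficient refrigerator: £868.85 + (48/1000) kW × 800 h × £0.28 = £868.85 + £10.752 = £879.602
Saving = £46.592 − £879.602 = −£833.01

-£833.01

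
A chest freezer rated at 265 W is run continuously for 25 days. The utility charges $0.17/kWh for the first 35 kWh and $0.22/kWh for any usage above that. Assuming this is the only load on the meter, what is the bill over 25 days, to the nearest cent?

Runtime = 24 h × 25 = 600 h
Energy = 0.265 kW × 600 h = 159 kWh
Tier 1 (0–35 kWh): 35 × $0.17 = $5.95
Above 35 kWh: 124 × $0.22 = $27.28
Bill = $33.23

$33.23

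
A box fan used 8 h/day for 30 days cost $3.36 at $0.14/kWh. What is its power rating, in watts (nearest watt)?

100 W

Energy = $3.36 ÷ $0.14/kWh = 24 kWh
Runtime = 8 h/day × 30 days = 240 h
Power = 24 kWh ÷ 240 h = 0.1 kW = 100 W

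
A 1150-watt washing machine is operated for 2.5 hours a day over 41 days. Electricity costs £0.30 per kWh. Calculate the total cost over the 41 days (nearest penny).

£35.36

Runtime = 2.5 h/day × 41 days = 102.5 h
Energy = 1.15 kW × 102.5 h = 117.875 kWh
Cost = 117.875 kWh × £0.30/kWh = £35.36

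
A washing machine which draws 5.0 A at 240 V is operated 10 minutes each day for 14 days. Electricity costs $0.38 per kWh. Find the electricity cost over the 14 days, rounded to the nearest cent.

$1.06

Power = 5.0 A × 240 V = 1200 W = 1.2 kW
Runtime = 10 min × 14 = 140 min = 2.333333… h
Energy = 1.2 kW × 2.333333… h = 2.8 kWh
Cost = 2.8 kWh × $0.38/kWh = $1.06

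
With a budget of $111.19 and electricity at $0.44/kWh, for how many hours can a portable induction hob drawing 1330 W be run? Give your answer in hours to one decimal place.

Energy available = $111.19 ÷ $0.44/kWh = 252.7045 kWh
Hours = 252.7045 kWh ÷ 1.33 kW = 190.0 h

190.0 h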